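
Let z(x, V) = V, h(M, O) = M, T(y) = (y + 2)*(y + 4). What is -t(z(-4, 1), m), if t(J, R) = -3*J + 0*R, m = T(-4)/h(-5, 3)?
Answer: 3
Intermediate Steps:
T(y) = (2 + y)*(4 + y)
m = 0 (m = (8 + (-4)² + 6*(-4))/(-5) = (8 + 16 - 24)*(-⅕) = 0*(-⅕) = 0)
t(J, R) = -3*J (t(J, R) = -3*J + 0 = -3*J)
-t(z(-4, 1), m) = -(-3) = -1*(-3) = 3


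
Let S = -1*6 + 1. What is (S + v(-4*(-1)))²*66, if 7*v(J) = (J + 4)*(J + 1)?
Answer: 1650/49 ≈ 33.673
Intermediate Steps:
v(J) = (1 + J)*(4 + J)/7 (v(J) = ((J + 4)*(J + 1))/7 = ((4 + J)*(1 + J))/7 = ((1 + J)*(4 + J))/7 = (1 + J)*(4 + J)/7)
S = -5 (S = -6 + 1 = -5)
(S + v(-4*(-1)))²*66 = (-5 + (4/7 + (-4*(-1))²/7 + 5*(-4*(-1))/7))²*66 = (-5 + (4/7 + (⅐)*4² + (5/7)*4))²*66 = (-5 + (4/7 + (⅐)*16 + 20/7))²*66 = (-5 + (4/7 + 16/7 + 20/7))²*66 = (-5 + 40/7)²*66 = (5/7)²*66 = (25/49)*66 = 1650/49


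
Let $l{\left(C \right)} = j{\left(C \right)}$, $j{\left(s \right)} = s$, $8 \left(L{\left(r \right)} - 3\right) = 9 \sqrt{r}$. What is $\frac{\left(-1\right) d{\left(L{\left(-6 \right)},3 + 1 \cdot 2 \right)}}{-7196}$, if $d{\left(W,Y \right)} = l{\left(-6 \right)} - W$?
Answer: $- \frac{9}{7196} - \frac{9 i \sqrt{6}}{57568} \approx -0.0012507 - 0.00038295 i$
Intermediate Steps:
$L{\left(r \right)} = 3 + \frac{9 \sqrt{r}}{8}$
$l{\left(C \right)} = C$
$d{\left(W,Y \right)} = -6 - W$
$\frac{\left(-1\right) d{\left(L{\left(-6 \right)},3 + 1 \cdot 2 \right)}}{-7196} = \frac{\left(-1\right) \left(-6 - \left(3 + \frac{9 \sqrt{-6}}{8}\right)\right)}{-7196} = - (-6 - \left(3 + \frac{9 i \sqrt{6}}{8}\right)) \left(- \frac{1}{7196}\right) = - (-9 - \frac{9 i \sqrt{6}}{8}) \left(- \frac{1}{7196}\right) = \left(9 + \frac{9 i \sqrt{6}}{8}\right) \left(- \frac{1}{7196}\right) = - \frac{9}{7196} - \frac{9 i \sqrt{6}}{57568}$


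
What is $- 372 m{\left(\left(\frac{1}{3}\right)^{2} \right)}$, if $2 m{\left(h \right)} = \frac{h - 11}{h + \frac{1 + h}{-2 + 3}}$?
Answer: $\frac{18228}{11} \approx 1657.1$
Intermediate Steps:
$m{\left(h \right)} = \frac{-11 + h}{2 \left(1 + 2 h\right)}$ ($m{\left(h \right)} = \frac{\left(h - 11\right) \frac{1}{h + \frac{1 + h}{-2 + 3}}}{2} = \frac{\left(-11 + h\right) \frac{1}{h + \frac{1 + h}{1}}}{2} = \frac{\left(-11 + h\right) \frac{1}{h + \left(1 + h\right) 1}}{2} = \frac{\left(-11 + h\right) \frac{1}{h + \left(1 + h\right)}}{2} = \frac{\left(-11 + h\right) \frac{1}{1 + 2 h}}{2} = \frac{\frac{1}{1 + 2 h} \left(-11 + h\right)}{2} = \frac{-11 + h}{2 \left(1 + 2 h\right)}$)
$- 372 m{\left(\left(\frac{1}{3}\right)^{2} \right)} = - 372 \frac{-11 + \left(\frac{1}{3}\right)^{2}}{2 \left(1 + 2 \left(\frac{1}{3}\right)^{2}\right)} = - 372 \frac{-11 + \left(\frac{1}{3}\right)^{2}}{2 \left(1 + \frac{2}{9}\right)} = - 372 \frac{-11 + \frac{1}{9}}{2 \left(1 + 2 \cdot \frac{1}{9}\right)} = - 372 \cdot \frac{1}{2} \frac{1}{1 + \frac{2}{9}} \left(- \frac{98}{9}\right) = - 372 \cdot \frac{1}{2} \frac{1}{\frac{11}{9}} \left(- \frac{98}{9}\right) = - 372 \cdot \frac{1}{2} \cdot \frac{9}{11} \left(- \frac{98}{9}\right) = \left(-372\right) \left(- \frac{49}{11}\right) = \frac{18228}{11}$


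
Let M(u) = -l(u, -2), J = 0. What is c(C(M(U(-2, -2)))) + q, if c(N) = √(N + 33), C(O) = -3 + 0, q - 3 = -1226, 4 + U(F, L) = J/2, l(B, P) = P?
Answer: -1223 + √30 ≈ -1217.5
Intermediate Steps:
U(F, L) = -4 (U(F, L) = -4 + 0/2 = -4 + 0*(½) = -4 + 0 = -4)
M(u) = 2 (M(u) = -1*(-2) = 2)
q = -1223 (q = 3 - 1226 = -1223)
C(O) = -3
c(N) = √(33 + N)
c(C(M(U(-2, -2)))) + q = √(33 - 3) - 1223 = √30 - 1223 = -1223 + √30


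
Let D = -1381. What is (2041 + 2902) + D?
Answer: 3562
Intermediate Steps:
(2041 + 2902) + D = (2041 + 2902) - 1381 = 4943 - 1381 = 3562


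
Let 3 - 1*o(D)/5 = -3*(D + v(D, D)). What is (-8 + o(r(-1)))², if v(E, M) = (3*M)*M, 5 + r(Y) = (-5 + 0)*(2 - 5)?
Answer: 21687649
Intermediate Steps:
r(Y) = 10 (r(Y) = -5 + (-5 + 0)*(2 - 5) = -5 - 5*(-3) = -5 + 15 = 10)
v(E, M) = 3*M²
o(D) = 15 + 15*D + 45*D² (o(D) = 15 - (-15)*(D + 3*D²) = 15 - 5*(-9*D² - 3*D) = 15 + (15*D + 45*D²) = 15 + 15*D + 45*D²)
(-8 + o(r(-1)))² = (-8 + (15 + 15*10 + 45*10²))² = (-8 + (15 + 150 + 45*100))² = (-8 + (15 + 150 + 4500))² = (-8 + 4665)² = 4657² = 21687649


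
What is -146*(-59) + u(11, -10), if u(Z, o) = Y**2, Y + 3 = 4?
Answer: 8615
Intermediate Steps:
Y = 1 (Y = -3 + 4 = 1)
u(Z, o) = 1 (u(Z, o) = 1**2 = 1)
-146*(-59) + u(11, -10) = -146*(-59) + 1 = 8614 + 1 = 8615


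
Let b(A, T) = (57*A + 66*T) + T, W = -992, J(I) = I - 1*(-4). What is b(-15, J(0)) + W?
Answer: -1579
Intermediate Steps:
J(I) = 4 + I (J(I) = I + 4 = 4 + I)
b(A, T) = 57*A + 67*T
b(-15, J(0)) + W = (57*(-15) + 67*(4 + 0)) - 992 = (-855 + 67*4) - 992 = (-855 + 268) - 992 = -587 - 992 = -1579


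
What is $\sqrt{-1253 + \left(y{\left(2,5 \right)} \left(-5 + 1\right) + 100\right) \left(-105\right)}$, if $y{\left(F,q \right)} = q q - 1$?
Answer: $i \sqrt{1673} \approx 40.902 i$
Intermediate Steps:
$y{\left(F,q \right)} = -1 + q^{2}$ ($y{\left(F,q \right)} = q^{2} - 1 = -1 + q^{2}$)
$\sqrt{-1253 + \left(y{\left(2,5 \right)} \left(-5 + 1\right) + 100\right) \left(-105\right)} = \sqrt{-1253 + \left(\left(-1 + 5^{2}\right) \left(-5 + 1\right) + 100\right) \left(-105\right)} = \sqrt{-1253 + \left(\left(-1 + 25\right) \left(-4\right) + 100\right) \left(-105\right)} = \sqrt{-1253 + \left(24 \left(-4\right) + 100\right) \left(-105\right)} = \sqrt{-1253 + \left(-96 + 100\right) \left(-105\right)} = \sqrt{-1253 + 4 \left(-105\right)} = \sqrt{-1253 - 420} = \sqrt{-1673} = i \sqrt{1673}$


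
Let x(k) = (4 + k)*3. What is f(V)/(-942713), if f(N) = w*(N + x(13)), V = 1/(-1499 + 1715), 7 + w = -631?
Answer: 3514423/101813004 ≈ 0.034518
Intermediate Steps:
x(k) = 12 + 3*k
w = -638 (w = -7 - 631 = -638)
V = 1/216 ≈ 0.0046296
f(N) = -32538 - 638*N (f(N) = -638*(N + (12 + 3*13)) = -638*(N + (12 + 39)) = -638*(N + 51) = -638*(51 + N) = -32538 - 638*N)
f(V)/(-942713) = (-32538 - 638*1/216)/(-942713) = (-32538 - 319/108)*(-1/942713) = -3514423/108*(-1/942713) = 3514423/101813004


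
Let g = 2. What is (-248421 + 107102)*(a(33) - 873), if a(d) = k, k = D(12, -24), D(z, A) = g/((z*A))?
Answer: 17765635447/144 ≈ 1.2337e+8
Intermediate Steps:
D(z, A) = 2/(A*z) (D(z, A) = 2/((z*A)) = 2/((A*z)) = 2*(1/(A*z)) = 2/(A*z))
k = -1/144 (k = 2/(-24*12) = 2*(-1/24)*(1/12) = -1/144 ≈ -0.0069444)
a(d) = -1/144
(-248421 + 107102)*(a(33) - 873) = (-248421 + 107102)*(-1/144 - 873) = -141319*(-125713/144) = 17765635447/144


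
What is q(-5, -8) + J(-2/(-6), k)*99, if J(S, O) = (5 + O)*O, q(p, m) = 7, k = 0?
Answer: 7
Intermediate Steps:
J(S, O) = O*(5 + O)
q(-5, -8) + J(-2/(-6), k)*99 = 7 + (0*(5 + 0))*99 = 7 + (0*5)*99 = 7 + 0*99 = 7 + 0 = 7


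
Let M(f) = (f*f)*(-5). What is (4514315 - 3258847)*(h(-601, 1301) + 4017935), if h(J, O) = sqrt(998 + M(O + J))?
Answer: 5044388818580 + 1255468*I*sqrt(2449002) ≈ 5.0444e+12 + 1.9647e+9*I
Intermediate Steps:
M(f) = -5*f**2 (M(f) = f**2*(-5) = -5*f**2)
h(J, O) = sqrt(998 - 5*(J + O)**2) (h(J, O) = sqrt(998 - 5*(O + J)**2) = sqrt(998 - 5*(J + O)**2))
(4514315 - 3258847)*(h(-601, 1301) + 4017935) = (4514315 - 3258847)*(sqrt(998 - 5*(-601 + 1301)**2) + 4017935) = 1255468*(sqrt(998 - 5*700**2) + 4017935) = 1255468*(sqrt(998 - 5*490000) + 4017935) = 1255468*(sqrt(998 - 2450000) + 4017935) = 1255468*(sqrt(-2449002) + 4017935) = 1255468*(I*sqrt(2449002) + 4017935) = 1255468*(4017935 + I*sqrt(2449002)) = 5044388818580 + 1255468*I*sqrt(2449002)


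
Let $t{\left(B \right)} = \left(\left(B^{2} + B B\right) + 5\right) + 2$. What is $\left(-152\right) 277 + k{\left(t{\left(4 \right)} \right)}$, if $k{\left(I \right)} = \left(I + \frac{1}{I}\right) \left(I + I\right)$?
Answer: $-39060$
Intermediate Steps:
$t{\left(B \right)} = 7 + 2 B^{2}$ ($t{\left(B \right)} = \left(\left(B^{2} + B^{2}\right) + 5\right) + 2 = \left(2 B^{2} + 5\right) + 2 = \left(5 + 2 B^{2}\right) + 2 = 7 + 2 B^{2}$)
$k{\left(I \right)} = 2 I \left(I + \frac{1}{I}\right)$ ($k{\left(I \right)} = \left(I + \frac{1}{I}\right) 2 I = 2 I \left(I + \frac{1}{I}\right)$)
$\left(-152\right) 277 + k{\left(t{\left(4 \right)} \right)} = \left(-152\right) 277 + \left(2 + 2 \left(7 + 2 \cdot 4^{2}\right)^{2}\right) = -42104 + \left(2 + 2 \left(7 + 2 \cdot 16\right)^{2}\right) = -42104 + \left(2 + 2 \left(7 + 32\right)^{2}\right) = -42104 + \left(2 + 2 \cdot 39^{2}\right) = -42104 + \left(2 + 2 \cdot 1521\right) = -42104 + \left(2 + 3042\right) = -42104 + 3044 = -39060$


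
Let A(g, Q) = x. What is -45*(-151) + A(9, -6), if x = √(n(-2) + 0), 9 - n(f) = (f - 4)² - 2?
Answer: 6795 + 5*I ≈ 6795.0 + 5.0*I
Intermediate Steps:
n(f) = 11 - (-4 + f)² (n(f) = 9 - ((f - 4)² - 2) = 9 - ((-4 + f)² - 2) = 9 - (-2 + (-4 + f)²) = 9 + (2 - (-4 + f)²) = 11 - (-4 + f)²)
x = 5*I (x = √((11 - (-4 - 2)²) + 0) = √((11 - 1*(-6)²) + 0) = √((11 - 1*36) + 0) = √((11 - 36) + 0) = √(-25 + 0) = √(-25) = 5*I ≈ 5.0*I)
A(g, Q) = 5*I
-45*(-151) + A(9, -6) = -45*(-151) + 5*I = 6795 + 5*I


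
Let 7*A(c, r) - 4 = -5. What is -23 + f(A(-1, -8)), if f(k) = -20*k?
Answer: -141/7 ≈ -20.143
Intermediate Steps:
A(c, r) = -1/7 (A(c, r) = 4/7 + (1/7)*(-5) = 4/7 - 5/7 = -1/7)
-23 + f(A(-1, -8)) = -23 - 20*(-1/7) = -23 + 20/7 = -141/7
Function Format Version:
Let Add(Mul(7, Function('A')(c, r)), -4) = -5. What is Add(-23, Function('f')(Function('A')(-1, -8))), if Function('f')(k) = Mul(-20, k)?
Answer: Rational(-141, 7) ≈ -20.143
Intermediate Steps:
Function('A')(c, r) = Rational(-1, 7) (Function('A')(c, r) = Add(Rational(4, 7), Mul(Rational(1, 7), -5)) = Add(Rational(4, 7), Rational(-5, 7)) = Rational(-1, 7))
Add(-23, Function('f')(Function('A')(-1, -8))) = Add(-23, Mul(-20, Rational(-1, 7))) = Add(-23, Rational(20, 7)) = Rational(-141, 7)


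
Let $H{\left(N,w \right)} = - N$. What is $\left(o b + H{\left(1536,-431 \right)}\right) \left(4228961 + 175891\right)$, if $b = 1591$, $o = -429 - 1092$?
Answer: $-10666115660844$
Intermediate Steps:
$o = -1521$ ($o = -429 - 1092 = -1521$)
$\left(o b + H{\left(1536,-431 \right)}\right) \left(4228961 + 175891\right) = \left(\left(-1521\right) 1591 - 1536\right) \left(4228961 + 175891\right) = \left(-2419911 - 1536\right) 4404852 = \left(-2421447\right) 4404852 = -10666115660844$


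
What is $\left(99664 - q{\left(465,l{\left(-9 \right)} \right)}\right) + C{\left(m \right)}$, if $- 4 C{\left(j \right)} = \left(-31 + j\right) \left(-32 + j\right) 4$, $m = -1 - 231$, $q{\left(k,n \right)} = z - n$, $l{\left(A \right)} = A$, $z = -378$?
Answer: $30601$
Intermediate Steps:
$q{\left(k,n \right)} = -378 - n$
$m = -232$ ($m = -1 - 231 = -232$)
$C{\left(j \right)} = - \left(-32 + j\right) \left(-31 + j\right)$ ($C{\left(j \right)} = - \frac{\left(-31 + j\right) \left(-32 + j\right) 4}{4} = - \frac{\left(-32 + j\right) \left(-31 + j\right) 4}{4} = - \frac{4 \left(-32 + j\right) \left(-31 + j\right)}{4} = - \left(-32 + j\right) \left(-31 + j\right)$)
$\left(99664 - q{\left(465,l{\left(-9 \right)} \right)}\right) + C{\left(m \right)} = \left(99664 - \left(-378 - -9\right)\right) - 69432 = \left(99664 - \left(-378 + 9\right)\right) - 69432 = \left(99664 - -369\right) - 69432 = \left(99664 + 369\right) - 69432 = 100033 - 69432 = 30601$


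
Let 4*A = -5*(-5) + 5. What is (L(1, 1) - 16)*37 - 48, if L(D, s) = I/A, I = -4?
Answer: -9896/15 ≈ -659.73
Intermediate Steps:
A = 15/2 (A = (-5*(-5) + 5)/4 = (25 + 5)/4 = (1/4)*30 = 15/2 ≈ 7.5000)
L(D, s) = -8/15 (L(D, s) = -4/15/2 = -4*2/15 = -8/15)
(L(1, 1) - 16)*37 - 48 = (-8/15 - 16)*37 - 48 = -248/15*37 - 48 = -9176/15 - 48 = -9896/15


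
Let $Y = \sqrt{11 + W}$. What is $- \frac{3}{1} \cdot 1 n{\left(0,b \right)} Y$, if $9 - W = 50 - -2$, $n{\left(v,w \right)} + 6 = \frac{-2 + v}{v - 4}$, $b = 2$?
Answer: $66 i \sqrt{2} \approx 93.338 i$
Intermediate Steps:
$n{\left(v,w \right)} = -6 + \frac{-2 + v}{-4 + v}$ ($n{\left(v,w \right)} = -6 + \frac{-2 + v}{v - 4} = -6 + \frac{-2 + v}{-4 + v}$)
$W = -43$ ($W = 9 - \left(50 - -2\right) = 9 - \left(50 + 2\right) = 9 - 52 = -43$)
$Y = 4 i \sqrt{2}$ ($Y = \sqrt{11 - 43} = \sqrt{-32} = 4 i \sqrt{2} \approx 5.6569 i$)
$- \frac{3}{1} \cdot 1 n{\left(0,b \right)} Y = - \frac{3}{1} \cdot 1 \frac{22 - 0}{-4 + 0} \cdot 4 i \sqrt{2} = \left(-3\right) 1 \cdot 1 \frac{22 + 0}{-4} \cdot 4 i \sqrt{2} = \left(-3\right) 1 \left(\left(- \frac{1}{4}\right) 22\right) 4 i \sqrt{2} = \left(-3\right) \left(- \frac{11}{2}\right) 4 i \sqrt{2} = \frac{33 \cdot 4 i \sqrt{2}}{2} = 66 i \sqrt{2}$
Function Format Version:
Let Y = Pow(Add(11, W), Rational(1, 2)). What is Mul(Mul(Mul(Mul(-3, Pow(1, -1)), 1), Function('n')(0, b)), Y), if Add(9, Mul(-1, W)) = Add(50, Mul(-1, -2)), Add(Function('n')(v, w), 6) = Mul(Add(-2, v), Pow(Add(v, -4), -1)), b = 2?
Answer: Mul(66, I, Pow(2, Rational(1, 2))) ≈ Mul(93.338, I)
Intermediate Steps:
Function('n')(v, w) = Add(-6, Mul(Pow(Add(-4, v), -1), Add(-2, v))) (Function('n')(v, w) = Add(-6, Mul(Add(-2, v), Pow(Add(v, -4), -1))) = Add(-6, Mul(Add(-2, v), Pow(Add(-4, v), -1))) = Add(-6, Mul(Pow(Add(-4, v), -1), Add(-2, v))))
W = -43 (W = Add(9, Mul(-1, Add(50, Mul(-1, -2)))) = Add(9, Mul(-1, Add(50, 2))) = Add(9, Mul(-1, 52)) = Add(9, -52) = -43)
Y = Mul(4, I, Pow(2, Rational(1, 2))) (Y = Pow(Add(11, -43), Rational(1, 2)) = Pow(-32, Rational(1, 2)) = Mul(4, I, Pow(2, Rational(1, 2))) ≈ Mul(5.6569, I))
Mul(Mul(Mul(Mul(-3, Pow(1, -1)), 1), Function('n')(0, b)), Y) = Mul(Mul(Mul(Mul(-3, Pow(1, -1)), 1), Mul(Pow(Add(-4, 0), -1), Add(22, Mul(-5, 0)))), Mul(4, I, Pow(2, Rational(1, 2)))) = Mul(Mul(Mul(Mul(-3, 1), 1), Mul(Pow(-4, -1), Add(22, 0))), Mul(4, I, Pow(2, Rational(1, 2)))) = Mul(Mul(Mul(-3, 1), Mul(Rational(-1, 4), 22)), Mul(4, I, Pow(2, Rational(1, 2)))) = Mul(Mul(-3, Rational(-11, 2)), Mul(4, I, Pow(2, Rational(1, 2)))) = Mul(Rational(33, 2), Mul(4, I, Pow(2, Rational(1, 2)))) = Mul(66, I, Pow(2, Rational(1, 2)))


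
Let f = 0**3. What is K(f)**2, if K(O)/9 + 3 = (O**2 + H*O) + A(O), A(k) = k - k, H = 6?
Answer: 729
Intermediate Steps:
A(k) = 0
f = 0
K(O) = -27 + 9*O**2 + 54*O (K(O) = -27 + 9*((O**2 + 6*O) + 0) = -27 + 9*(O**2 + 6*O) = -27 + (9*O**2 + 54*O) = -27 + 9*O**2 + 54*O)
K(f)**2 = (-27 + 9*0**2 + 54*0)**2 = (-27 + 9*0 + 0)**2 = (-27 + 0 + 0)**2 = (-27)**2 = 729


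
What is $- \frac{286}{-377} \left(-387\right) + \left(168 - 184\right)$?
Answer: $- \frac{8978}{29} \approx -309.59$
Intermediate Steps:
$- \frac{286}{-377} \left(-387\right) + \left(168 - 184\right) = \left(-286\right) \left(- \frac{1}{377}\right) \left(-387\right) - 16 = \frac{22}{29} \left(-387\right) - 16 = - \frac{8514}{29} - 16 = - \frac{8978}{29}$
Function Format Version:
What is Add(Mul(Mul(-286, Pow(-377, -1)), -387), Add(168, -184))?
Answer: Rational(-8978, 29) ≈ -309.59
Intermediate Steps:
Add(Mul(Mul(-286, Pow(-377, -1)), -387), Add(168, -184)) = Add(Mul(Mul(-286, Rational(-1, 377)), -387), -16) = Add(Mul(Rational(22, 29), -387), -16) = Add(Rational(-8514, 29), -16) = Rational(-8978, 29)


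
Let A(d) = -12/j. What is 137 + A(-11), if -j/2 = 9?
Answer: 413/3 ≈ 137.67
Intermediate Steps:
j = -18 (j = -2*9 = -18)
A(d) = ⅔ (A(d) = -12/(-18) = -12*(-1/18) = ⅔)
137 + A(-11) = 137 + ⅔ = 413/3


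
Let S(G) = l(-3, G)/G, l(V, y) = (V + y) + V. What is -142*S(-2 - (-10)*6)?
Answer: -3692/29 ≈ -127.31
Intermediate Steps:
l(V, y) = y + 2*V
S(G) = (-6 + G)/G (S(G) = (G + 2*(-3))/G = (G - 6)/G = (-6 + G)/G)
-142*S(-2 - (-10)*6) = -142*(-6 + (-2 - (-10)*6))/(-2 - (-10)*6) = -142*(-6 + (-2 - 5*(-12)))/(-2 - 5*(-12)) = -142*(-6 + (-2 + 60))/(-2 + 60) = -142*(-6 + 58)/58 = -71*52/29 = -142*26/29 = -3692/29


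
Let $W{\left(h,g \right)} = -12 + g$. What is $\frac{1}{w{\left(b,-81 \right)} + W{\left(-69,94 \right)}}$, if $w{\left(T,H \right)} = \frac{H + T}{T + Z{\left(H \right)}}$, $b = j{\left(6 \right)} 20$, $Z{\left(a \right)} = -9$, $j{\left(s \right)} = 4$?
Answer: $\frac{71}{5821} \approx 0.012197$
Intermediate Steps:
$b = 80$ ($b = 4 \cdot 20 = 80$)
$w{\left(T,H \right)} = \frac{H + T}{-9 + T}$ ($w{\left(T,H \right)} = \frac{H + T}{T - 9} = \frac{H + T}{-9 + T}$)
$\frac{1}{w{\left(b,-81 \right)} + W{\left(-69,94 \right)}} = \frac{1}{\frac{-81 + 80}{-9 + 80} + \left(-12 + 94\right)} = \frac{1}{\frac{1}{71} \left(-1\right) + 82} = \frac{1}{- \frac{1}{71} + 82} = \frac{1}{\frac{5821}{71}} = \frac{71}{5821}$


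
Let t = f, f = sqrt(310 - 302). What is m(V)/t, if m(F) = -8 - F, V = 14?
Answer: -11*sqrt(2)/2 ≈ -7.7782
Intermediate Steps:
f = 2*sqrt(2) (f = sqrt(8) = 2*sqrt(2) ≈ 2.8284)
t = 2*sqrt(2) ≈ 2.8284
m(V)/t = (-8 - 1*14)/((2*sqrt(2))) = (-8 - 14)*(sqrt(2)/4) = -11*sqrt(2)/2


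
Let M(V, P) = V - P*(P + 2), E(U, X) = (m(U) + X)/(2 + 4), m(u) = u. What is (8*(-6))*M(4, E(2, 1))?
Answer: -132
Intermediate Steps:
E(U, X) = U/6 + X/6 (E(U, X) = (U + X)/(2 + 4) = (U + X)/6 = (U + X)*(⅙) = U/6 + X/6)
M(V, P) = V - P*(2 + P)
(8*(-6))*M(4, E(2, 1)) = (8*(-6))*(4 - ((⅙)*2 + (⅙)*1)² - 2*((⅙)*2 + (⅙)*1)) = -48*(4 - (⅓ + ⅙)² - 2*(⅓ + ⅙)) = -48*(4 - (½)² - 2*½) = -48*(4 - 1*¼ - 1) = -48*(4 - ¼ - 1) = -48*11/4 = -132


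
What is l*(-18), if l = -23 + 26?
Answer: -54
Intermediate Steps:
l = 3
l*(-18) = 3*(-18) = -54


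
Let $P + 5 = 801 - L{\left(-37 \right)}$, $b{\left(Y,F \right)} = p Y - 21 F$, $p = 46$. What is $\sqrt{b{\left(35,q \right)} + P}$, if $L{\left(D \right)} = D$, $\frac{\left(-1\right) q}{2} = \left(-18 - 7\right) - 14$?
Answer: $\sqrt{805} \approx 28.373$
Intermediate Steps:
$q = 78$ ($q = - 2 \left(\left(-18 - 7\right) - 14\right) = - 2 \left(-25 - 14\right) = \left(-2\right) \left(-39\right) = 78$)
$b{\left(Y,F \right)} = - 21 F + 46 Y$ ($b{\left(Y,F \right)} = 46 Y - 21 F = - 21 F + 46 Y$)
$P = 833$ ($P = -5 + \left(801 - -37\right) = -5 + \left(801 + 37\right) = -5 + 838 = 833$)
$\sqrt{b{\left(35,q \right)} + P} = \sqrt{\left(\left(-21\right) 78 + 46 \cdot 35\right) + 833} = \sqrt{\left(-1638 + 1610\right) + 833} = \sqrt{-28 + 833} = \sqrt{805}$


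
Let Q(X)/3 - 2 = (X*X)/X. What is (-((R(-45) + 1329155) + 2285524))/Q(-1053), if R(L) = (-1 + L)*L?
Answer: 1205583/1051 ≈ 1147.1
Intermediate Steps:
R(L) = L*(-1 + L)
Q(X) = 6 + 3*X (Q(X) = 6 + 3*((X*X)/X) = 6 + 3*(X**2/X) = 6 + 3*X)
(-((R(-45) + 1329155) + 2285524))/Q(-1053) = (-((-45*(-1 - 45) + 1329155) + 2285524))/(6 + 3*(-1053)) = (-((-45*(-46) + 1329155) + 2285524))/(6 - 3159) = -((2070 + 1329155) + 2285524)/(-3153) = -(1331225 + 2285524)*(-1/3153) = -1*3616749*(-1/3153) = -3616749*(-1/3153) = 1205583/1051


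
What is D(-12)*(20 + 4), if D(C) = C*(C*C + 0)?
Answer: -41472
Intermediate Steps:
D(C) = C³ (D(C) = C*(C² + 0) = C*C² = C³)
D(-12)*(20 + 4) = (-12)³*(20 + 4) = -1728*24 = -41472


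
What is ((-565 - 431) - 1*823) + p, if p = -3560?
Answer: -5379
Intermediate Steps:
((-565 - 431) - 1*823) + p = ((-565 - 431) - 1*823) - 3560 = (-996 - 823) - 3560 = -1819 - 3560 = -5379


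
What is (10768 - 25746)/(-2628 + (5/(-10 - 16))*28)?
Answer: 97357/17117 ≈ 5.6877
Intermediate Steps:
(10768 - 25746)/(-2628 + (5/(-10 - 16))*28) = -14978/(-2628 + (5/(-26))*28) = -14978/(-2628 - 1/26*5*28) = -14978/(-2628 - 5/26*28) = -14978/(-2628 - 70/13) = -14978/(-34234/13) = -14978*(-13/34234) = 97357/17117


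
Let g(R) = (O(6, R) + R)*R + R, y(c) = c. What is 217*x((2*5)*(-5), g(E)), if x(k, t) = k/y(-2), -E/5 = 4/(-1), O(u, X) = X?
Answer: 5425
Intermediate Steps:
E = 20 (E = -20/(-1) = -20*(-1) = -5*(-4) = 20)
g(R) = R + 2*R**2 (g(R) = (R + R)*R + R = (2*R)*R + R = 2*R**2 + R = R + 2*R**2)
x(k, t) = -k/2 (x(k, t) = k/(-2) = k*(-1/2) = -k/2)
217*x((2*5)*(-5), g(E)) = 217*(-2*5*(-5)/2) = 217*(-5*(-5)) = 217*(-1/2*(-50)) = 217*25 = 5425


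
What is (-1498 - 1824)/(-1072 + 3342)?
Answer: -1661/1135 ≈ -1.4634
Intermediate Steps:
(-1498 - 1824)/(-1072 + 3342) = -3322/2270 = -3322*1/2270 = -1661/1135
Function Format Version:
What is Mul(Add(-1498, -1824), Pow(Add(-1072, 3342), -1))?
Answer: Rational(-1661, 1135) ≈ -1.4634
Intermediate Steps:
Mul(Add(-1498, -1824), Pow(Add(-1072, 3342), -1)) = Mul(-3322, Pow(2270, -1)) = Mul(-3322, Rational(1, 2270)) = Rational(-1661, 1135)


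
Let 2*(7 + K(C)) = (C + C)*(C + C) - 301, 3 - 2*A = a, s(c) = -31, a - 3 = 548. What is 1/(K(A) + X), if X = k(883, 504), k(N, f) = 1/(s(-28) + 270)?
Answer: 478/71697373 ≈ 6.6669e-6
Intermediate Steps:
a = 551 (a = 3 + 548 = 551)
A = -274 (A = 3/2 - ½*551 = 3/2 - 551/2 = -274)
k(N, f) = 1/239 (k(N, f) = 1/(-31 + 270) = 1/239)
X = 1/239 ≈ 0.0041841
K(C) = -315/2 + 2*C² (K(C) = -7 + ((C + C)*(C + C) - 301)/2 = -7 + ((2*C)*(2*C) - 301)/2 = -7 + (4*C² - 301)/2 = -7 + (-301 + 4*C²)/2 = -7 + (-301/2 + 2*C²) = -315/2 + 2*C²)
1/(K(A) + X) = 1/((-315/2 + 2*(-274)²) + 1/239) = 1/((-315/2 + 2*75076) + 1/239) = 1/((-315/2 + 150152) + 1/239) = 1/(299989/2 + 1/239) = 1/(71697373/478) = 478/71697373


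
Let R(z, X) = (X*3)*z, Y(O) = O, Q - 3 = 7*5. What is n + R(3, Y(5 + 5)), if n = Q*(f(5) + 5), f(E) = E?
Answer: 470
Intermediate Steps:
Q = 38 (Q = 3 + 7*5 = 3 + 35 = 38)
R(z, X) = 3*X*z (R(z, X) = (3*X)*z = 3*X*z)
n = 380 (n = 38*(5 + 5) = 38*10 = 380)
n + R(3, Y(5 + 5)) = 380 + 3*(5 + 5)*3 = 380 + 3*10*3 = 380 + 90 = 470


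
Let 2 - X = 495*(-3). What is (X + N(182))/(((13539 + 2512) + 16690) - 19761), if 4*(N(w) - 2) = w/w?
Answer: 5957/51920 ≈ 0.11473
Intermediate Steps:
N(w) = 9/4 (N(w) = 2 + (w/w)/4 = 2 + (¼)*1 = 2 + ¼ = 9/4)
X = 1487 (X = 2 - 495*(-3) = 2 - 1*(-1485) = 2 + 1485 = 1487)
(X + N(182))/(((13539 + 2512) + 16690) - 19761) = (1487 + 9/4)/(((13539 + 2512) + 16690) - 19761) = 5957/(4*((16051 + 16690) - 19761)) = 5957/(4*(32741 - 19761)) = (5957/4)/12980 = (5957/4)*(1/12980) = 5957/51920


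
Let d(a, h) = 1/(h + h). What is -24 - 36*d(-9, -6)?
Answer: -21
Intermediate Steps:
d(a, h) = 1/(2*h)
-24 - 36*d(-9, -6) = -24 - 18/(-6) = -24 - 18*(-1)/6 = -24 - 36*(-1/12) = -24 + 3 = -21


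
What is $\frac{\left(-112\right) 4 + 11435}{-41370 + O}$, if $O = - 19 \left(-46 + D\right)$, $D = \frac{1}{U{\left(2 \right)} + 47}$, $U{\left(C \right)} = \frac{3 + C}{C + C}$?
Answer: $- \frac{2120491}{7815804} \approx -0.27131$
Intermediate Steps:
$U{\left(C \right)} = \frac{3 + C}{2 C}$
$D = \frac{4}{193}$ ($D = \frac{1}{\frac{3 + 2}{2 \cdot 2} + 47} = \frac{1}{\frac{1}{2} \cdot \frac{1}{2} \cdot 5 + 47} = \frac{1}{\frac{5}{4} + 47} = \frac{1}{\frac{193}{4}} = \frac{4}{193} \approx 0.020725$)
$O = \frac{168606}{193}$ ($O = - 19 \left(-46 + \frac{4}{193}\right) = \left(-19\right) \left(- \frac{8874}{193}\right) = \frac{168606}{193} \approx 873.61$)
$\frac{\left(-112\right) 4 + 11435}{-41370 + O} = \frac{\left(-112\right) 4 + 11435}{-41370 + \frac{168606}{193}} = \frac{-448 + 11435}{- \frac{7815804}{193}} = 10987 \left(- \frac{193}{7815804}\right) = - \frac{2120491}{7815804}$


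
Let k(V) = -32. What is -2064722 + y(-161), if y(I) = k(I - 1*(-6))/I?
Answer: -332420210/161 ≈ -2.0647e+6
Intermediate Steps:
y(I) = -32/I
-2064722 + y(-161) = -2064722 - 32/(-161) = -2064722 - 32*(-1/161) = -2064722 + 32/161 = -332420210/161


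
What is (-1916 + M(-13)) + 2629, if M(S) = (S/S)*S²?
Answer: 882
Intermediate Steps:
M(S) = S² (M(S) = 1*S² = S²)
(-1916 + M(-13)) + 2629 = (-1916 + (-13)²) + 2629 = (-1916 + 169) + 2629 = -1747 + 2629 = 882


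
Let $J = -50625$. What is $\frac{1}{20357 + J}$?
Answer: $- \frac{1}{30268} \approx -3.3038 \cdot 10^{-5}$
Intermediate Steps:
$\frac{1}{20357 + J} = \frac{1}{20357 - 50625} = \frac{1}{-30268} = - \frac{1}{30268}$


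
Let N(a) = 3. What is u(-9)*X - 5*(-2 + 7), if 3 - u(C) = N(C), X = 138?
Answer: -25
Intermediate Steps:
u(C) = 0 (u(C) = 3 - 1*3 = 3 - 3 = 0)
u(-9)*X - 5*(-2 + 7) = 0*138 - 5*(-2 + 7) = 0 - 5*5 = 0 - 25 = -25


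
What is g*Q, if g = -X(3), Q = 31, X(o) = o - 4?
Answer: 31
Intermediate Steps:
X(o) = -4 + o
g = 1 (g = -(-4 + 3) = -1*(-1) = 1)
g*Q = 1*31 = 31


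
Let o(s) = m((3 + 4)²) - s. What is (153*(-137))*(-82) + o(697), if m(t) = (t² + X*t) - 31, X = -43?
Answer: 1718368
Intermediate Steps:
m(t) = -31 + t² - 43*t (m(t) = (t² - 43*t) - 31 = -31 + t² - 43*t)
o(s) = 263 - s (o(s) = (-31 + ((3 + 4)²)² - 43*(3 + 4)²) - s = (-31 + (7²)² - 43*7²) - s = (-31 + 49² - 43*49) - s = (-31 + 2401 - 2107) - s = 263 - s)
(153*(-137))*(-82) + o(697) = (153*(-137))*(-82) + (263 - 1*697) = -20961*(-82) + (263 - 697) = 1718802 - 434 = 1718368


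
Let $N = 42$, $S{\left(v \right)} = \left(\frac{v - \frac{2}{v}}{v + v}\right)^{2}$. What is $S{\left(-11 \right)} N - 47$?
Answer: $- \frac{1078873}{29282} \approx -36.844$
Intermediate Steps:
$S{\left(v \right)} = \frac{\left(v - \frac{2}{v}\right)^{2}}{4 v^{2}}$ ($S{\left(v \right)} = \left(\frac{v - \frac{2}{v}}{2 v}\right)^{2} = \frac{\left(v - \frac{2}{v}\right)^{2}}{4 v^{2}}$)
$S{\left(-11 \right)} N - 47 = \frac{\left(-2 + \left(-11\right)^{2}\right)^{2}}{4 \cdot 14641} \cdot 42 - 47 = \frac{1}{4} \cdot \frac{1}{14641} \left(-2 + 121\right)^{2} \cdot 42 - 47 = \frac{1}{4} \cdot \frac{1}{14641} \cdot 119^{2} \cdot 42 - 47 = \frac{1}{4} \cdot \frac{1}{14641} \cdot 14161 \cdot 42 - 47 = \frac{14161}{58564} \cdot 42 - 47 = \frac{297381}{29282} - 47 = - \frac{1078873}{29282}$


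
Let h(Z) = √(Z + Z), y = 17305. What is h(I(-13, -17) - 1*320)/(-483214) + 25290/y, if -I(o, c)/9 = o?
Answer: 5058/3461 - I*√406/483214 ≈ 1.4614 - 4.1699e-5*I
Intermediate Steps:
I(o, c) = -9*o
h(Z) = √2*√Z (h(Z) = √(2*Z) = √2*√Z)
h(I(-13, -17) - 1*320)/(-483214) + 25290/y = (√2*√(-9*(-13) - 1*320))/(-483214) + 25290/17305 = (√2*√(117 - 320))*(-1/483214) + 25290*(1/17305) = (√2*√(-203))*(-1/483214) + 5058/3461 = (√2*(I*√203))*(-1/483214) + 5058/3461 = (I*√406)*(-1/483214) + 5058/3461 = -I*√406/483214 + 5058/3461 = 5058/3461 - I*√406/483214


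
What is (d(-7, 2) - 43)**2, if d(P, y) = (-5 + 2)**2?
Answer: 1156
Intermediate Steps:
d(P, y) = 9 (d(P, y) = (-3)**2 = 9)
(d(-7, 2) - 43)**2 = (9 - 43)**2 = (-34)**2 = 1156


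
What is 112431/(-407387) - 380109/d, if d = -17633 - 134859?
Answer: 137706637131/62123258404 ≈ 2.2167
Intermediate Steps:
d = -152492
112431/(-407387) - 380109/d = 112431/(-407387) - 380109/(-152492) = 112431*(-1/407387) - 380109*(-1/152492) = -112431/407387 + 380109/152492 = 137706637131/62123258404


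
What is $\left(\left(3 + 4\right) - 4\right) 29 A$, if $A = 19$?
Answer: $1653$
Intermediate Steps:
$\left(\left(3 + 4\right) - 4\right) 29 A = \left(\left(3 + 4\right) - 4\right) 29 \cdot 19 = \left(7 - 4\right) 29 \cdot 19 = 3 \cdot 29 \cdot 19 = 87 \cdot 19 = 1653$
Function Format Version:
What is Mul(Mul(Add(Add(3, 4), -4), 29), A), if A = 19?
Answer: 1653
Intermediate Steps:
Mul(Mul(Add(Add(3, 4), -4), 29), A) = Mul(Mul(Add(Add(3, 4), -4), 29), 19) = Mul(Mul(Add(7, -4), 29), 19) = Mul(Mul(3, 29), 19) = Mul(87, 19) = 1653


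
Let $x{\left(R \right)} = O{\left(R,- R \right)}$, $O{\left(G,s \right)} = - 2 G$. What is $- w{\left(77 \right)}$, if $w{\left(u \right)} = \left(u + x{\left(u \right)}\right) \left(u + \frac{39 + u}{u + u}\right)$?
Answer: $5987$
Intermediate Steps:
$x{\left(R \right)} = - 2 R$
$w{\left(u \right)} = - u \left(u + \frac{39 + u}{2 u}\right)$ ($w{\left(u \right)} = \left(u - 2 u\right) \left(u + \frac{39 + u}{u + u}\right) = - u \left(u + \frac{39 + u}{2 u}\right)$)
$- w{\left(77 \right)} = - (- \frac{39}{2} - 77^{2} - \frac{77}{2}) = - (- \frac{39}{2} - 5929 - \frac{77}{2}) = \left(-1\right) \left(-5987\right) = 5987$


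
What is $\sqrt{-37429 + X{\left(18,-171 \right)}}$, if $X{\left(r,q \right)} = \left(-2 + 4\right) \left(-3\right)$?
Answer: $i \sqrt{37435} \approx 193.48 i$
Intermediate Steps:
$X{\left(r,q \right)} = -6$ ($X{\left(r,q \right)} = 2 \left(-3\right) = -6$)
$\sqrt{-37429 + X{\left(18,-171 \right)}} = \sqrt{-37429 - 6} = \sqrt{-37435} = i \sqrt{37435}$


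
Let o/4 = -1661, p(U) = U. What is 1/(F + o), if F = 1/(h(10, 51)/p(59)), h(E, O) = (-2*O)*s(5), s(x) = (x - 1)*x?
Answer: -2040/13553819 ≈ -0.00015051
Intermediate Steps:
s(x) = x*(-1 + x) (s(x) = (-1 + x)*x = x*(-1 + x))
h(E, O) = -40*O (h(E, O) = (-2*O)*(5*(-1 + 5)) = (-2*O)*(5*4) = -2*O*20 = -40*O)
F = -59/2040 (F = 1/(-40*51/59) = 1/(-2040*1/59) = 1/(-2040/59) = -59/2040 ≈ -0.028922)
o = -6644 (o = 4*(-1661) = -6644)
1/(F + o) = 1/(-59/2040 - 6644) = 1/(-13553819/2040) = -2040/13553819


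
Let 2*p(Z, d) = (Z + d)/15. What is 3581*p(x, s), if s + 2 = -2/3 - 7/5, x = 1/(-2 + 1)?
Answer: -136078/225 ≈ -604.79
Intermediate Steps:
x = -1 (x = 1/(-1) = -1)
s = -61/15 (s = -2 + (-2/3 - 7/5) = -2 - 31/15 = -61/15 ≈ -4.0667)
p(Z, d) = Z/30 + d/30 (p(Z, d) = ((Z + d)/15)/2 = ((Z + d)*(1/15))/2 = (Z/15 + d/15)/2 = Z/30 + d/30)
3581*p(x, s) = 3581*((1/30)*(-1) + (1/30)*(-61/15)) = 3581*(-1/30 - 61/450) = 3581*(-38/225) = -136078/225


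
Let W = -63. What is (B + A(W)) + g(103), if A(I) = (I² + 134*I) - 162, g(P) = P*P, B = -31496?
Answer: -25522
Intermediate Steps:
g(P) = P²
A(I) = -162 + I² + 134*I
(B + A(W)) + g(103) = (-31496 + (-162 + (-63)² + 134*(-63))) + 103² = (-31496 + (-162 + 3969 - 8442)) + 10609 = (-31496 - 4635) + 10609 = -36131 + 10609 = -25522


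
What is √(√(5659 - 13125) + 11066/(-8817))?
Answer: √(-97568922 + 77739489*I*√7466)/8817 ≈ 6.5253 + 6.6208*I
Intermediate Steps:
√(√(5659 - 13125) + 11066/(-8817)) = √(√(-7466) + 11066*(-1/8817)) = √(I*√7466 - 11066/8817) = √(-11066/8817 + I*√7466)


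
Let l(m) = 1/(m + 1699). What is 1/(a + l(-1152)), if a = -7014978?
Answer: -547/3837192965 ≈ -1.4255e-7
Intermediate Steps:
l(m) = 1/(1699 + m)
1/(a + l(-1152)) = 1/(-7014978 + 1/(1699 - 1152)) = 1/(-7014978 + 1/547) = 1/(-3837192965/547) = -547/3837192965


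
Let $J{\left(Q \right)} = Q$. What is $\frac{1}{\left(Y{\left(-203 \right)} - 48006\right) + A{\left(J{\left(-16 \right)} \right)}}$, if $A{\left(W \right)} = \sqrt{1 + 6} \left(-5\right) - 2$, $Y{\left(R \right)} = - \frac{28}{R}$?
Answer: $- \frac{40374612}{1938298656809} + \frac{4205 \sqrt{7}}{1938298656809} \approx -2.0824 \cdot 10^{-5}$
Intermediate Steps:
$A{\left(W \right)} = -2 - 5 \sqrt{7}$ ($A{\left(W \right)} = \sqrt{7} \left(-5\right) - 2 = - 5 \sqrt{7} - 2 = -2 - 5 \sqrt{7}$)
$\frac{1}{\left(Y{\left(-203 \right)} - 48006\right) + A{\left(J{\left(-16 \right)} \right)}} = \frac{1}{\left(- \frac{28}{-203} - 48006\right) - \left(2 + 5 \sqrt{7}\right)} = \frac{1}{\left(\left(-28\right) \left(- \frac{1}{203}\right) - 48006\right) - \left(2 + 5 \sqrt{7}\right)} = \frac{1}{\left(\frac{4}{29} - 48006\right) - \left(2 + 5 \sqrt{7}\right)} = \frac{1}{- \frac{1392170}{29} - \left(2 + 5 \sqrt{7}\right)} = \frac{1}{- \frac{1392228}{29} - 5 \sqrt{7}}$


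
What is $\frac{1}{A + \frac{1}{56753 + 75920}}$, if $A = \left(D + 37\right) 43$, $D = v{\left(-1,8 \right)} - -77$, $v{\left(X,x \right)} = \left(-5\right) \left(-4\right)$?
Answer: $\frac{132673}{764461827} \approx 0.00017355$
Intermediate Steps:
$v{\left(X,x \right)} = 20$
$D = 97$ ($D = 20 - -77 = 20 + 77 = 97$)
$A = 5762$ ($A = \left(97 + 37\right) 43 = 134 \cdot 43 = 5762$)
$\frac{1}{A + \frac{1}{56753 + 75920}} = \frac{1}{5762 + \frac{1}{56753 + 75920}} = \frac{1}{5762 + \frac{1}{132673}} = \frac{1}{\frac{764461827}{132673}} = \frac{132673}{764461827}$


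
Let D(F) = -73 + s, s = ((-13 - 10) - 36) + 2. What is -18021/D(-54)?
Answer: 18021/130 ≈ 138.62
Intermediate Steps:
s = -57 (s = (-23 - 36) + 2 = -59 + 2 = -57)
D(F) = -130 (D(F) = -73 - 57 = -130)
-18021/D(-54) = -18021/(-130) = -18021*(-1/130) = 18021/130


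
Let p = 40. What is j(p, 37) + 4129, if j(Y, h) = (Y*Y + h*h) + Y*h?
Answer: 8578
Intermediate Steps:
j(Y, h) = Y² + h² + Y*h (j(Y, h) = (Y² + h²) + Y*h = Y² + h² + Y*h)
j(p, 37) + 4129 = (40² + 37² + 40*37) + 4129 = (1600 + 1369 + 1480) + 4129 = 4449 + 4129 = 8578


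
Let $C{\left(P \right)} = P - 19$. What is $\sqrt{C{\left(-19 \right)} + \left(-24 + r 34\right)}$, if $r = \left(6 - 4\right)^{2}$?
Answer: $\sqrt{74} \approx 8.6023$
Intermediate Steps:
$C{\left(P \right)} = -19 + P$ ($C{\left(P \right)} = P - 19 = -19 + P$)
$r = 4$ ($r = 2^{2} = 4$)
$\sqrt{C{\left(-19 \right)} + \left(-24 + r 34\right)} = \sqrt{\left(-19 - 19\right) + \left(-24 + 4 \cdot 34\right)} = \sqrt{-38 + \left(-24 + 136\right)} = \sqrt{-38 + 112} = \sqrt{74}$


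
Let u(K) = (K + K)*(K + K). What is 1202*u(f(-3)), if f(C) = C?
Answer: 43272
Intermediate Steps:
u(K) = 4*K² (u(K) = (2*K)*(2*K) = 4*K²)
1202*u(f(-3)) = 1202*(4*(-3)²) = 1202*(4*9) = 1202*36 = 43272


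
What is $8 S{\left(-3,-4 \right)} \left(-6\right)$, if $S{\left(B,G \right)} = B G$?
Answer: $-576$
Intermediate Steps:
$8 S{\left(-3,-4 \right)} \left(-6\right) = 8 \left(\left(-3\right) \left(-4\right)\right) \left(-6\right) = 8 \cdot 12 \left(-6\right) = 96 \left(-6\right) = -576$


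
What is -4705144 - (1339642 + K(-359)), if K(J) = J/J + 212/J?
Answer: -2170078321/359 ≈ -6.0448e+6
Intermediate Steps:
K(J) = 1 + 212/J
-4705144 - (1339642 + K(-359)) = -4705144 - (1339642 + (212 - 359)/(-359)) = -4705144 - (1339642 - 1/359*(-147)) = -4705144 - (1339642 + 147/359) = -4705144 - 1*480931625/359 = -4705144 - 480931625/359 = -2170078321/359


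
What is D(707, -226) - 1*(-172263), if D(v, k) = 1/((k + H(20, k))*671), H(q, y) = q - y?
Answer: 2311769461/13420 ≈ 1.7226e+5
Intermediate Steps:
D(v, k) = 1/13420 (D(v, k) = 1/((k + (20 - k))*671) = (1/671)/20 = (1/20)*(1/671) = 1/13420)
D(707, -226) - 1*(-172263) = 1/13420 - 1*(-172263) = 1/13420 + 172263 = 2311769461/13420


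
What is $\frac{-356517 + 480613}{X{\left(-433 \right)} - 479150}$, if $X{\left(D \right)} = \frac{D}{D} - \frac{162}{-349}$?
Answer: $- \frac{6187072}{23888977} \approx -0.25899$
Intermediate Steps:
$X{\left(D \right)} = \frac{511}{349}$ ($X{\left(D \right)} = 1 - - \frac{162}{349} = 1 + \frac{162}{349} = \frac{511}{349}$)
$\frac{-356517 + 480613}{X{\left(-433 \right)} - 479150} = \frac{-356517 + 480613}{\frac{511}{349} - 479150} = \frac{124096}{- \frac{167222839}{349}} = 124096 \left(- \frac{349}{167222839}\right) = - \frac{6187072}{23888977}$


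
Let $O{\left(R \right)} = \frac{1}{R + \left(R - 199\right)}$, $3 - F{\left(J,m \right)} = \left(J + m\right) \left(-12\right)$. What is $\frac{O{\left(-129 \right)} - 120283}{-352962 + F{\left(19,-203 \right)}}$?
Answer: $\frac{54969332}{162311319} \approx 0.33867$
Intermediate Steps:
$F{\left(J,m \right)} = 3 + 12 J + 12 m$ ($F{\left(J,m \right)} = 3 - \left(J + m\right) \left(-12\right) = 3 - \left(- 12 J - 12 m\right) = 3 + \left(12 J + 12 m\right) = 3 + 12 J + 12 m$)
$O{\left(R \right)} = \frac{1}{-199 + 2 R}$ ($O{\left(R \right)} = \frac{1}{R + \left(-199 + R\right)} = \frac{1}{-199 + 2 R}$)
$\frac{O{\left(-129 \right)} - 120283}{-352962 + F{\left(19,-203 \right)}} = \frac{\frac{1}{-199 + 2 \left(-129\right)} - 120283}{-352962 + \left(3 + 12 \cdot 19 + 12 \left(-203\right)\right)} = \frac{\frac{1}{-199 - 258} - 120283}{-352962 + \left(3 + 228 - 2436\right)} = \frac{\frac{1}{-457} - 120283}{-352962 - 2205} = \frac{- \frac{1}{457} - 120283}{-355167} = \left(- \frac{54969332}{457}\right) \left(- \frac{1}{355167}\right) = \frac{54969332}{162311319}$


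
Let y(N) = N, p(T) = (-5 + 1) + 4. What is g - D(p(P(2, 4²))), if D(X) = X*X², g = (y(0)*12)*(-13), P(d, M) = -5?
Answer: 0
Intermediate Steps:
p(T) = 0 (p(T) = -4 + 4 = 0)
g = 0 (g = (0*12)*(-13) = 0*(-13) = 0)
D(X) = X³
g - D(p(P(2, 4²))) = 0 - 1*0³ = 0 - 1*0 = 0 + 0 = 0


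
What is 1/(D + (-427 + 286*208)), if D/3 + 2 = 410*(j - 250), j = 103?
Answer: -1/121755 ≈ -8.2132e-6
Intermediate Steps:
D = -180816 (D = -6 + 3*(410*(103 - 250)) = -6 + 3*(410*(-147)) = -6 + 3*(-60270) = -6 - 180810 = -180816)
1/(D + (-427 + 286*208)) = 1/(-180816 + (-427 + 286*208)) = 1/(-180816 + (-427 + 59488)) = 1/(-180816 + 59061) = 1/(-121755) = -1/121755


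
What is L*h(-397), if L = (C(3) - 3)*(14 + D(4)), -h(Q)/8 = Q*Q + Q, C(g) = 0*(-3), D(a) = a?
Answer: 67915584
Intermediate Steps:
C(g) = 0
h(Q) = -8*Q - 8*Q² (h(Q) = -8*(Q*Q + Q) = -8*(Q² + Q) = -8*(Q + Q²) = -8*Q - 8*Q²)
L = -54 (L = (0 - 3)*(14 + 4) = -3*18 = -54)
L*h(-397) = -(-432)*(-397)*(1 - 397) = -(-432)*(-397)*(-396) = -54*(-1257696) = 67915584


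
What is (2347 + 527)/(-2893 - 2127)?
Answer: -1437/2510 ≈ -0.57251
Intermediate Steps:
(2347 + 527)/(-2893 - 2127) = 2874/(-5020) = 2874*(-1/5020) = -1437/2510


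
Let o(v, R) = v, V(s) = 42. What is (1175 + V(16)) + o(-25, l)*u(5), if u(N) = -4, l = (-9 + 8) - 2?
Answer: 1317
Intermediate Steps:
l = -3 (l = -1 - 2 = -3)
(1175 + V(16)) + o(-25, l)*u(5) = (1175 + 42) - 25*(-4) = 1217 + 100 = 1317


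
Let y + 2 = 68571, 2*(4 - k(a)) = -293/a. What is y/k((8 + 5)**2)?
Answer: 23176322/1645 ≈ 14089.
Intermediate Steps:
k(a) = 4 + 293/(2*a) (k(a) = 4 - (-293)/(2*a) = 4 + 293/(2*a))
y = 68569 (y = -2 + 68571 = 68569)
y/k((8 + 5)**2) = 68569/(4 + 293/(2*((8 + 5)**2))) = 68569/(4 + 293/(2*(13**2))) = 68569/(4 + (293/2)/169) = 68569/(4 + (293/2)*(1/169)) = 68569/(4 + 293/338) = 68569/(1645/338) = 68569*(338/1645) = 23176322/1645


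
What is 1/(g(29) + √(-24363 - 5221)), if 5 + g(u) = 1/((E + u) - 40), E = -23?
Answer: -5814/34228345 - 198832*I/34228345 ≈ -0.00016986 - 0.005809*I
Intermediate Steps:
g(u) = -5 + 1/(-63 + u) (g(u) = -5 + 1/((-23 + u) - 40) = -5 + 1/(-63 + u))
1/(g(29) + √(-24363 - 5221)) = 1/((316 - 5*29)/(-63 + 29) + √(-24363 - 5221)) = 1/((316 - 145)/(-34) + √(-29584)) = 1/(-1/34*171 + 172*I) = 1/(-171/34 + 172*I) = 1156*(-171/34 - 172*I)/34228345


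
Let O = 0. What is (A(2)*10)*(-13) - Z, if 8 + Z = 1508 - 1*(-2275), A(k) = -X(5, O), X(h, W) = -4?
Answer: -4295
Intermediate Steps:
A(k) = 4 (A(k) = -1*(-4) = 4)
Z = 3775 (Z = -8 + (1508 - 1*(-2275)) = -8 + (1508 + 2275) = -8 + 3783 = 3775)
(A(2)*10)*(-13) - Z = (4*10)*(-13) - 1*3775 = 40*(-13) - 3775 = -520 - 3775 = -4295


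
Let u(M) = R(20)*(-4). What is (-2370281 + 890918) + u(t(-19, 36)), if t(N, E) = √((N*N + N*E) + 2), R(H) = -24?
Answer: -1479267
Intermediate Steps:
t(N, E) = √(2 + N² + E*N) (t(N, E) = √((N² + E*N) + 2) = √(2 + N² + E*N))
u(M) = 96 (u(M) = -24*(-4) = 96)
(-2370281 + 890918) + u(t(-19, 36)) = (-2370281 + 890918) + 96 = -1479363 + 96 = -1479267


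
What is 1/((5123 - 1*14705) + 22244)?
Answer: 1/12662 ≈ 7.8977e-5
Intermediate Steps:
1/((5123 - 1*14705) + 22244) = 1/((5123 - 14705) + 22244) = 1/(-9582 + 22244) = 1/12662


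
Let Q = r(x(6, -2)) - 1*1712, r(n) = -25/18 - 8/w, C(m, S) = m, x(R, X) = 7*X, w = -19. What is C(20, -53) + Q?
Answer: -578995/342 ≈ -1693.0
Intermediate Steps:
r(n) = -331/342 (r(n) = -25/18 - 8/(-19) = -25*1/18 - 8*(-1/19) = -25/18 + 8/19 = -331/342)
Q = -585835/342 (Q = -331/342 - 1*1712 = -331/342 - 1712 = -585835/342 ≈ -1713.0)
C(20, -53) + Q = 20 - 585835/342 = -578995/342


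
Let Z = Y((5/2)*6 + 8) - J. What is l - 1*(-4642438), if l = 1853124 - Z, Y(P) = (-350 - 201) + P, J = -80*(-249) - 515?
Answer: 6515495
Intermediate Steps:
J = 19405 (J = 19920 - 515 = 19405)
Y(P) = -551 + P
Z = -19933 (Z = (-551 + ((5/2)*6 + 8)) - 1*19405 = (-551 + ((5*(½))*6 + 8)) - 19405 = (-551 + ((5/2)*6 + 8)) - 19405 = (-551 + (15 + 8)) - 19405 = (-551 + 23) - 19405 = -528 - 19405 = -19933)
l = 1873057 (l = 1853124 - 1*(-19933) = 1853124 + 19933 = 1873057)
l - 1*(-4642438) = 1873057 - 1*(-4642438) = 1873057 + 4642438 = 6515495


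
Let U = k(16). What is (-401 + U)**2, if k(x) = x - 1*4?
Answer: 151321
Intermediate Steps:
k(x) = -4 + x (k(x) = x - 4 = -4 + x)
U = 12 (U = -4 + 16 = 12)
(-401 + U)**2 = (-401 + 12)**2 = (-389)**2 = 151321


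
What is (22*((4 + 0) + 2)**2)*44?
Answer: 34848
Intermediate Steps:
(22*((4 + 0) + 2)**2)*44 = (22*(4 + 2)**2)*44 = (22*6**2)*44 = (22*36)*44 = 792*44 = 34848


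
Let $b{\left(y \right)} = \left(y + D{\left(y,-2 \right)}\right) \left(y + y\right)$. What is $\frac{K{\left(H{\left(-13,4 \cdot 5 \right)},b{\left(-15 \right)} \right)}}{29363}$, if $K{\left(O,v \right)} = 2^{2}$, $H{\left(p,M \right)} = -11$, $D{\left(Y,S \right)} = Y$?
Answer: $\frac{4}{29363} \approx 0.00013623$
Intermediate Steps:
$b{\left(y \right)} = 4 y^{2}$ ($b{\left(y \right)} = \left(y + y\right) \left(y + y\right) = 2 y 2 y = 4 y^{2}$)
$K{\left(O,v \right)} = 4$
$\frac{K{\left(H{\left(-13,4 \cdot 5 \right)},b{\left(-15 \right)} \right)}}{29363} = \frac{4}{29363}$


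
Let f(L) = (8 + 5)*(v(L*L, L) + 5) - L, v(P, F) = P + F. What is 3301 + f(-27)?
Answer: 12519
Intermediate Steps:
v(P, F) = F + P
f(L) = 65 + 12*L + 13*L² (f(L) = (8 + 5)*((L + L*L) + 5) - L = 13*((L + L²) + 5) - L = 13*(5 + L + L²) - L = (65 + 13*L + 13*L²) - L = 65 + 12*L + 13*L²)
3301 + f(-27) = 3301 + (65 + 12*(-27) + 13*(-27)²) = 3301 + (65 - 324 + 13*729) = 3301 + (65 - 324 + 9477) = 3301 + 9218 = 12519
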